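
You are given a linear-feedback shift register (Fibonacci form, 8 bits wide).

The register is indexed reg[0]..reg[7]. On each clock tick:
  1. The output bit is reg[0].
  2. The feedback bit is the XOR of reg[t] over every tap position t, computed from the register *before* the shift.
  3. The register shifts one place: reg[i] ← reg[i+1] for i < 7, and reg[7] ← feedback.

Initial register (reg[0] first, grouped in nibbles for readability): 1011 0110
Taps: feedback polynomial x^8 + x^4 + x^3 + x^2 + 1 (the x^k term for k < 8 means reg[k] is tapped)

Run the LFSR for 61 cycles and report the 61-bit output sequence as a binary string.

step | reg (before) | out | fb
   0 | 10110110 | 1 | 1
   1 | 01101101 | 0 | 0
   2 | 11011010 | 1 | 1
   3 | 10110101 | 1 | 1
   4 | 01101011 | 0 | 0
   5 | 11010110 | 1 | 0
   6 | 10101100 | 1 | 1
   7 | 01011001 | 0 | 0
   8 | 10110010 | 1 | 1
   9 | 01100101 | 0 | 1
  10 | 11001011 | 1 | 0
  11 | 10010110 | 1 | 0
  12 | 00101100 | 0 | 0
  13 | 01011000 | 0 | 0
  14 | 10110000 | 1 | 1
  15 | 01100001 | 0 | 1
  16 | 11000011 | 1 | 1
  17 | 10000111 | 1 | 1
  18 | 00001111 | 0 | 1
  19 | 00011111 | 0 | 0
  20 | 00111110 | 0 | 1
  21 | 01111101 | 0 | 1
  22 | 11111011 | 1 | 0
  23 | 11110110 | 1 | 1
  24 | 11101101 | 1 | 1
  25 | 11011011 | 1 | 1
  26 | 10110111 | 1 | 1
  27 | 01101111 | 0 | 0
  28 | 11011110 | 1 | 1
  29 | 10111101 | 1 | 0
  30 | 01111010 | 0 | 1
  31 | 11110101 | 1 | 1
  32 | 11101011 | 1 | 1
  33 | 11010111 | 1 | 0
  34 | 10101110 | 1 | 1
  35 | 01011101 | 0 | 0
  36 | 10111010 | 1 | 0
  37 | 01110100 | 0 | 0
  38 | 11101000 | 1 | 1
  39 | 11010001 | 1 | 0
  40 | 10100010 | 1 | 0
  41 | 01000100 | 0 | 0
  42 | 10001000 | 1 | 0
  43 | 00010000 | 0 | 1
  44 | 00100001 | 0 | 1
  45 | 01000011 | 0 | 0
  46 | 10000110 | 1 | 1
  47 | 00001101 | 0 | 1
  48 | 00011011 | 0 | 0
  49 | 00110110 | 0 | 0
  50 | 01101100 | 0 | 0
  51 | 11011000 | 1 | 1
  52 | 10110001 | 1 | 1
  53 | 01100011 | 0 | 1
  54 | 11000111 | 1 | 1
  55 | 10001111 | 1 | 0
  56 | 00011110 | 0 | 0
  57 | 00111100 | 0 | 1
  58 | 01111001 | 0 | 1
  59 | 11110011 | 1 | 1
  60 | 11100111 | 1 | 0

1011011010110010110000111110110111101011101000100001101100011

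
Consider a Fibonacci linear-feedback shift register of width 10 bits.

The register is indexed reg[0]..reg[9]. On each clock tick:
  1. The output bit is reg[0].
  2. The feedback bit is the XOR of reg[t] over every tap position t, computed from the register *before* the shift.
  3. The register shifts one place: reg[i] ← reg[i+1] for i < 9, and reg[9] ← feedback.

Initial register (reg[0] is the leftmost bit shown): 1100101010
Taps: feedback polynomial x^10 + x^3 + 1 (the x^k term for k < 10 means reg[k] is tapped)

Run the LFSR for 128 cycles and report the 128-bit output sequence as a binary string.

11001010101001111110011000110101111001101011010011000100101110000101111010101010111111110100000101010010111100010101111011101010

tick  register→output (feedback)
  0  1100101010→1 (1)
  1  1001010101→1 (0)
  2  0010101010→0 (0)
  3  0101010100→0 (1)
  4  1010101001→1 (1)
  5  0101010011→0 (1)
  6  1010100111→1 (1)
  7  0101001111→0 (1)
  8  1010011111→1 (1)
  9  0100111111→0 (0)
 10  1001111110→1 (0)
 11  0011111100→0 (1)
 12  0111111001→0 (1)
 13  1111110011→1 (0)
 14  1111100110→1 (0)
 15  1111001100→1 (0)
 16  1110011000→1 (1)
 17  1100110001→1 (1)
 18  1001100011→1 (0)
 19  0011000110→0 (1)
 20  0110001101→0 (0)
 21  1100011010→1 (1)
 22  1000110101→1 (1)
 23  0001101011→0 (1)
 24  0011010111→0 (1)
 25  0110101111→0 (0)
 26  1101011110→1 (0)
 27  1010111100→1 (1)
 28  0101111001→0 (1)
 29  1011110011→1 (0)
 30  0111100110→0 (1)
 31  1111001101→1 (0)
 32  1110011010→1 (1)
 33  1100110101→1 (1)
 34  1001101011→1 (0)
 35  0011010110→0 (1)
 36  0110101101→0 (0)
 37  1101011010→1 (0)
 38  1010110100→1 (1)
 39  0101101001→0 (1)
 40  1011010011→1 (0)
 41  0110100110→0 (0)
 42  1101001100→1 (0)
 43  1010011000→1 (1)
 44  0100110001→0 (0)
 45  1001100010→1 (0)
 46  0011000100→0 (1)
 47  0110001001→0 (0)
 48  1100010010→1 (1)
 49  1000100101→1 (1)
 50  0001001011→0 (1)
 51  0010010111→0 (0)
 52  0100101110→0 (0)
 53  1001011100→1 (0)
 54  0010111000→0 (0)
 55  0101110000→0 (1)
 56  1011100001→1 (0)
 57  0111000010→0 (1)
 58  1110000101→1 (1)
 59  1100001011→1 (1)
 60  1000010111→1 (1)
 61  0000101111→0 (0)
 62  0001011110→0 (1)
 63  0010111101→0 (0)
 64  0101111010→0 (1)
 65  1011110101→1 (0)
 66  0111101010→0 (1)
 67  1111010101→1 (0)
 68  1110101010→1 (1)
 69  1101010101→1 (0)
 70  1010101010→1 (1)
 71  0101010101→0 (1)
 72  1010101011→1 (1)
 73  0101010111→0 (1)
 74  1010101111→1 (1)
 75  0101011111→0 (1)
 76  1010111111→1 (1)
 77  0101111111→0 (1)
 78  1011111111→1 (0)
 79  0111111110→0 (1)
 80  1111111101→1 (0)
 81  1111111010→1 (0)
 82  1111110100→1 (0)
 83  1111101000→1 (0)
 84  1111010000→1 (0)
 85  1110100000→1 (1)
 86  1101000001→1 (0)
 87  1010000010→1 (1)
 88  0100000101→0 (0)
 89  1000001010→1 (1)
 90  0000010101→0 (0)
 91  0000101010→0 (0)
 92  0001010100→0 (1)
 93  0010101001→0 (0)
 94  0101010010→0 (1)
 95  1010100101→1 (1)
 96  0101001011→0 (1)
 97  1010010111→1 (1)
 98  0100101111→0 (0)
 99  1001011110→1 (0)
100  0010111100→0 (0)
101  0101111000→0 (1)
102  1011110001→1 (0)
103  0111100010→0 (1)
104  1111000101→1 (0)
105  1110001010→1 (1)
106  1100010101→1 (1)
107  1000101011→1 (1)
108  0001010111→0 (1)
109  0010101111→0 (0)
110  0101011110→0 (1)
111  1010111101→1 (1)
112  0101111011→0 (1)
113  1011110111→1 (0)
114  0111101110→0 (1)
115  1111011101→1 (0)
116  1110111010→1 (1)
117  1101110101→1 (0)
118  1011101010→1 (0)
119  0111010100→0 (1)
120  1110101001→1 (1)
121  1101010011→1 (0)
122  1010100110→1 (1)
123  0101001101→0 (1)
124  1010011011→1 (1)
125  0100110111→0 (0)
126  1001101110→1 (0)
127  0011011100→0 (1)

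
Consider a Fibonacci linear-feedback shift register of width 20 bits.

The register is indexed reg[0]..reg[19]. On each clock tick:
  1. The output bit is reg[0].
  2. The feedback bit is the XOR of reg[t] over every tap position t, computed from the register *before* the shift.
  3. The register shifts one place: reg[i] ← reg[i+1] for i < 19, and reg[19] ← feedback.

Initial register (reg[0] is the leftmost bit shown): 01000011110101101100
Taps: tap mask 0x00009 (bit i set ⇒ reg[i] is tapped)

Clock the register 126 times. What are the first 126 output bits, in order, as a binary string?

010000111101011011000101110101100000111010110110011001111011000001010101101000110010111110001011101001010011110101101000110011

step | reg (before) | out | fb
   0 | 01000011110101101100 | 0 | 0
   1 | 10000111101011011000 | 1 | 1
   2 | 00001111010110110001 | 0 | 0
   3 | 00011110101101100010 | 0 | 1
   4 | 00111101011011000101 | 0 | 1
   5 | 01111010110110001011 | 0 | 1
   6 | 11110101101100010111 | 1 | 0
   7 | 11101011011000101110 | 1 | 1
   8 | 11010110110001011101 | 1 | 0
   9 | 10101101100010111010 | 1 | 1
  10 | 01011011000101110101 | 0 | 1
  11 | 10110110001011101011 | 1 | 0
  12 | 01101100010111010110 | 0 | 0
  13 | 11011000101110101100 | 1 | 0
  14 | 10110001011101011000 | 1 | 0
  15 | 01100010111010110000 | 0 | 0
  16 | 11000101110101100000 | 1 | 1
  17 | 10001011101011000001 | 1 | 1
  18 | 00010111010110000011 | 0 | 1
  19 | 00101110101100000111 | 0 | 0
  20 | 01011101011000001110 | 0 | 1
  21 | 10111010110000011101 | 1 | 0
  22 | 01110101100000111010 | 0 | 1
  23 | 11101011000001110101 | 1 | 1
  24 | 11010110000011101011 | 1 | 0
  25 | 10101100000111010110 | 1 | 1
  26 | 01011000001110101101 | 0 | 1
  27 | 10110000011101011011 | 1 | 0
  28 | 01100000111010110110 | 0 | 0
  29 | 11000001110101101100 | 1 | 1
  30 | 10000011101011011001 | 1 | 1
  31 | 00000111010110110011 | 0 | 0
  32 | 00001110101101100110 | 0 | 0
  33 | 00011101011011001100 | 0 | 1
  34 | 00111010110110011001 | 0 | 1
  35 | 01110101101100110011 | 0 | 1
  36 | 11101011011001100111 | 1 | 1
  37 | 11010110110011001111 | 1 | 0
  38 | 10101101100110011110 | 1 | 1
  39 | 01011011001100111101 | 0 | 1
  40 | 10110110011001111011 | 1 | 0
  41 | 01101100110011110110 | 0 | 0
  42 | 11011001100111101100 | 1 | 0
  43 | 10110011001111011000 | 1 | 0
  44 | 01100110011110110000 | 0 | 0
  45 | 11001100111101100000 | 1 | 1
  46 | 10011001111011000001 | 1 | 0
  47 | 00110011110110000010 | 0 | 1
  48 | 01100111101100000101 | 0 | 0
  49 | 11001111011000001010 | 1 | 1
  50 | 10011110110000010101 | 1 | 0
  51 | 00111101100000101010 | 0 | 1
  52 | 01111011000001010101 | 0 | 1
  53 | 11110110000010101011 | 1 | 0
  54 | 11101100000101010110 | 1 | 1
  55 | 11011000001010101101 | 1 | 0
  56 | 10110000010101011010 | 1 | 0
  57 | 01100000101010110100 | 0 | 0
  58 | 11000001010101101000 | 1 | 1
  59 | 10000010101011010001 | 1 | 1
  60 | 00000101010110100011 | 0 | 0
  61 | 00001010101101000110 | 0 | 0
  62 | 00010101011010001100 | 0 | 1
  63 | 00101010110100011001 | 0 | 0
  64 | 01010101101000110010 | 0 | 1
  65 | 10101011010001100101 | 1 | 1
  66 | 01010110100011001011 | 0 | 1
  67 | 10101101000110010111 | 1 | 1
  68 | 01011010001100101111 | 0 | 1
  69 | 10110100011001011111 | 1 | 0
  70 | 01101000110010111110 | 0 | 0
  71 | 11010001100101111100 | 1 | 0
  72 | 10100011001011111000 | 1 | 1
  73 | 01000110010111110001 | 0 | 0
  74 | 10001100101111100010 | 1 | 1
  75 | 00011001011111000101 | 0 | 1
  76 | 00110010111110001011 | 0 | 1
  77 | 01100101111100010111 | 0 | 0
  78 | 11001011111000101110 | 1 | 1
  79 | 10010111110001011101 | 1 | 0
  80 | 00101111100010111010 | 0 | 0
  81 | 01011111000101110100 | 0 | 1
  82 | 10111110001011101001 | 1 | 0
  83 | 01111100010111010010 | 0 | 1
  84 | 11111000101110100101 | 1 | 0
  85 | 11110001011101001010 | 1 | 0
  86 | 11100010111010010100 | 1 | 1
  87 | 11000101110100101001 | 1 | 1
  88 | 10001011101001010011 | 1 | 1
  89 | 00010111010010100111 | 0 | 1
  90 | 00101110100101001111 | 0 | 0
  91 | 01011101001010011110 | 0 | 1
  92 | 10111010010100111101 | 1 | 0
  93 | 01110100101001111010 | 0 | 1
  94 | 11101001010011110101 | 1 | 1
  95 | 11010010100111101011 | 1 | 0
  96 | 10100101001111010110 | 1 | 1
  97 | 01001010011110101101 | 0 | 0
  98 | 10010100111101011010 | 1 | 0
  99 | 00101001111010110100 | 0 | 0
 100 | 01010011110101101000 | 0 | 1
 101 | 10100111101011010001 | 1 | 1
 102 | 01001111010110100011 | 0 | 0
 103 | 10011110101101000110 | 1 | 0
 104 | 00111101011010001100 | 0 | 1
 105 | 01111010110100011001 | 0 | 1
 106 | 11110101101000110011 | 1 | 0
 107 | 11101011010001100110 | 1 | 1
 108 | 11010110100011001101 | 1 | 0
 109 | 10101101000110011010 | 1 | 1
 110 | 01011010001100110101 | 0 | 1
 111 | 10110100011001101011 | 1 | 0
 112 | 01101000110011010110 | 0 | 0
 113 | 11010001100110101100 | 1 | 0
 114 | 10100011001101011000 | 1 | 1
 115 | 01000110011010110001 | 0 | 0
 116 | 10001100110101100010 | 1 | 1
 117 | 00011001101011000101 | 0 | 1
 118 | 00110011010110001011 | 0 | 1
 119 | 01100110101100010111 | 0 | 0
 120 | 11001101011000101110 | 1 | 1
 121 | 10011010110001011101 | 1 | 0
 122 | 00110101100010111010 | 0 | 1
 123 | 01101011000101110101 | 0 | 0
 124 | 11010110001011101010 | 1 | 0
 125 | 10101100010111010100 | 1 | 1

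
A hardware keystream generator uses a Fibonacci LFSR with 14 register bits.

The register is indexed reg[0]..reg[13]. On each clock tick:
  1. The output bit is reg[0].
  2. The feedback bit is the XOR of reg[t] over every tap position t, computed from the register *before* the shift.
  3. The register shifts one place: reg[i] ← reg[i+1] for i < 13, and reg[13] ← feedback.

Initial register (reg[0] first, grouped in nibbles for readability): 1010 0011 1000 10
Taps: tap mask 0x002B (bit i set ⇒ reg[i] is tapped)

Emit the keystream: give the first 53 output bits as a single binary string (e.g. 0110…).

step | reg (before) | out | fb
   0 | 10100011100010 | 1 | 1
   1 | 01000111000101 | 0 | 0
   2 | 10001110001010 | 1 | 0
   3 | 00011100010100 | 0 | 0
   4 | 00111000101000 | 0 | 1
   5 | 01110001010001 | 0 | 0
   6 | 11100010100010 | 1 | 0
   7 | 11000101000100 | 1 | 1
   8 | 10001010001001 | 1 | 1
   9 | 00010100010011 | 0 | 0
  10 | 00101000100110 | 0 | 0
  11 | 01010001001100 | 0 | 0
  12 | 10100010011000 | 1 | 1
  13 | 01000100110001 | 0 | 0
  14 | 10001001100010 | 1 | 1
  15 | 00010011000101 | 0 | 1
  16 | 00100110001011 | 0 | 1
  17 | 01001100010111 | 0 | 0
  18 | 10011000101110 | 1 | 0
  19 | 00110001011100 | 0 | 1
  20 | 01100010111001 | 0 | 1
  21 | 11000101110011 | 1 | 1
  22 | 10001011100111 | 1 | 1
  23 | 00010111001111 | 0 | 0
  24 | 00101110011110 | 0 | 1
  25 | 01011100111101 | 0 | 1
  26 | 10111001111011 | 1 | 0
  27 | 01110011110110 | 0 | 0
  28 | 11100111101100 | 1 | 1
  29 | 11001111011001 | 1 | 1
  30 | 10011110110011 | 1 | 1
  31 | 00111101100111 | 0 | 0
  32 | 01111011001110 | 0 | 0
  33 | 11110110011100 | 1 | 0
  34 | 11101100111000 | 1 | 1
  35 | 11011001110001 | 1 | 1
  36 | 10110011100011 | 1 | 0
  37 | 01100111000110 | 0 | 0
  38 | 11001110001100 | 1 | 1
  39 | 10011100011001 | 1 | 1
  40 | 00111000110011 | 0 | 1
  41 | 01110001100111 | 0 | 0
  42 | 11100011001110 | 1 | 0
  43 | 11000110011100 | 1 | 1
  44 | 10001100111001 | 1 | 0
  45 | 00011001110010 | 0 | 1
  46 | 00110011100101 | 0 | 1
  47 | 01100111001011 | 0 | 0
  48 | 11001110010110 | 1 | 1
  49 | 10011100101101 | 1 | 1
  50 | 00111001011011 | 0 | 1
  51 | 01110010110111 | 0 | 0
  52 | 11100101101110 | 1 | 1

10100011100010100010011000101110011110110011100011001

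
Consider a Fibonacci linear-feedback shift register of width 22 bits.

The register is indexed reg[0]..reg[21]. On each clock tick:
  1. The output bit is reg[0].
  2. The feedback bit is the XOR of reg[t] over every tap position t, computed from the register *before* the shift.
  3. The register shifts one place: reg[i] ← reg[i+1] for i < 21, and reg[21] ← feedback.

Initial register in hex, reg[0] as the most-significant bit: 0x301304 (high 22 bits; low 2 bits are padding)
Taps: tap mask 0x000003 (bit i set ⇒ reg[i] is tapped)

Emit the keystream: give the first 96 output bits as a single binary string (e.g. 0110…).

tick  register→output (feedback)
  0  0011000000010011000001→0 (0)
  1  0110000000100110000010→0 (1)
  2  1100000001001100000101→1 (0)
  3  1000000010011000001010→1 (1)
  4  0000000100110000010101→0 (0)
  5  0000001001100000101010→0 (0)
  6  0000010011000001010100→0 (0)
  7  0000100110000010101000→0 (0)
  8  0001001100000101010000→0 (0)
  9  0010011000001010100000→0 (0)
 10  0100110000010101000000→0 (1)
 11  1001100000101010000001→1 (1)
 12  0011000001010100000011→0 (0)
 13  0110000010101000000110→0 (1)
 14  1100000101010000001101→1 (0)
 15  1000001010100000011010→1 (1)
 16  0000010101000000110101→0 (0)
 17  0000101010000001101010→0 (0)
 18  0001010100000011010100→0 (0)
 19  0010101000000110101000→0 (0)
 20  0101010000001101010000→0 (1)
 21  1010100000011010100001→1 (1)
 22  0101000000110101000011→0 (1)
 23  1010000001101010000111→1 (1)
 24  0100000011010100001111→0 (1)
 25  1000000110101000011111→1 (1)
 26  0000001101010000111111→0 (0)
 27  0000011010100001111110→0 (0)
 28  0000110101000011111100→0 (0)
 29  0001101010000111111000→0 (0)
 30  0011010100001111110000→0 (0)
 31  0110101000011111100000→0 (1)
 32  1101010000111111000001→1 (0)
 33  1010100001111110000010→1 (1)
 34  0101000011111100000101→0 (1)
 35  1010000111111000001011→1 (1)
 36  0100001111110000010111→0 (1)
 37  1000011111100000101111→1 (1)
 38  0000111111000001011111→0 (0)
 39  0001111110000010111110→0 (0)
 40  0011111100000101111100→0 (0)
 41  0111111000001011111000→0 (1)
 42  1111110000010111110001→1 (0)
 43  1111100000101111100010→1 (0)
 44  1111000001011111000100→1 (0)
 45  1110000010111110001000→1 (0)
 46  1100000101111100010000→1 (0)
 47  1000001011111000100000→1 (1)
 48  0000010111110001000001→0 (0)
 49  0000101111100010000010→0 (0)
 50  0001011111000100000100→0 (0)
 51  0010111110001000001000→0 (0)
 52  0101111100010000010000→0 (1)
 53  1011111000100000100001→1 (1)
 54  0111110001000001000011→0 (1)
 55  1111100010000010000111→1 (0)
 56  1111000100000100001110→1 (0)
 57  1110001000001000011100→1 (0)
 58  1100010000010000111000→1 (0)
 59  1000100000100001110000→1 (1)
 60  0001000001000011100001→0 (0)
 61  0010000010000111000010→0 (0)
 62  0100000100001110000100→0 (1)
 63  1000001000011100001001→1 (1)
 64  0000010000111000010011→0 (0)
 65  0000100001110000100110→0 (0)
 66  0001000011100001001100→0 (0)
 67  0010000111000010011000→0 (0)
 68  0100001110000100110000→0 (1)
 69  1000011100001001100001→1 (1)
 70  0000111000010011000011→0 (0)
 71  0001110000100110000110→0 (0)
 72  0011100001001100001100→0 (0)
 73  0111000010011000011000→0 (1)
 74  1110000100110000110001→1 (0)
 75  1100001001100001100010→1 (0)
 76  1000010011000011000100→1 (1)
 77  0000100110000110001001→0 (0)
 78  0001001100001100010010→0 (0)
 79  0010011000011000100100→0 (0)
 80  0100110000110001001000→0 (1)
 81  1001100001100010010001→1 (1)
 82  0011000011000100100011→0 (0)
 83  0110000110001001000110→0 (1)
 84  1100001100010010001101→1 (0)
 85  1000011000100100011010→1 (1)
 86  0000110001001000110101→0 (0)
 87  0001100010010001101010→0 (0)
 88  0011000100100011010100→0 (0)
 89  0110001001000110101000→0 (1)
 90  1100010010001101010001→1 (0)
 91  1000100100011010100010→1 (1)
 92  0001001000110101000101→0 (0)
 93  0010010001101010001010→0 (0)
 94  0100100011010100010100→0 (1)
 95  1001000110101000101001→1 (1)

001100000001001100000101010000001101010000111111000001011111000100000100001110000100110000110001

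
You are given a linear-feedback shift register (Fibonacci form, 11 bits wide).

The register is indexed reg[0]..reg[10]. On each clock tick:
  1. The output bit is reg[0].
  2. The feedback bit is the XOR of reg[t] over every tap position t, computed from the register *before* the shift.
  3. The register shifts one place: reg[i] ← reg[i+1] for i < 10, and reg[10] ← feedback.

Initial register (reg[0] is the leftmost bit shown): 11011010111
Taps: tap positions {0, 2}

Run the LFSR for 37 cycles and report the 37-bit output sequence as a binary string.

k : reg_k → out_k, fb_k
0: 11011010111 → 1, fb=1
1: 10110101111 → 1, fb=0
2: 01101011110 → 0, fb=1
3: 11010111101 → 1, fb=1
4: 10101111011 → 1, fb=0
5: 01011110110 → 0, fb=0
6: 10111101100 → 1, fb=0
7: 01111011000 → 0, fb=1
8: 11110110001 → 1, fb=0
9: 11101100010 → 1, fb=0
10: 11011000100 → 1, fb=1
11: 10110001001 → 1, fb=0
12: 01100010010 → 0, fb=1
13: 11000100101 → 1, fb=1
14: 10001001011 → 1, fb=1
15: 00010010111 → 0, fb=0
16: 00100101110 → 0, fb=1
17: 01001011101 → 0, fb=0
18: 10010111010 → 1, fb=1
19: 00101110101 → 0, fb=1
20: 01011101011 → 0, fb=0
21: 10111010110 → 1, fb=0
22: 01110101100 → 0, fb=1
23: 11101011001 → 1, fb=0
24: 11010110010 → 1, fb=1
25: 10101100101 → 1, fb=0
26: 01011001010 → 0, fb=0
27: 10110010100 → 1, fb=0
28: 01100101000 → 0, fb=1
29: 11001010001 → 1, fb=1
30: 10010100011 → 1, fb=1
31: 00101000111 → 0, fb=1
32: 01010001111 → 0, fb=0
33: 10100011110 → 1, fb=0
34: 01000111100 → 0, fb=0
35: 10001111000 → 1, fb=1
36: 00011110001 → 0, fb=0

1101101011110110001001011101011001010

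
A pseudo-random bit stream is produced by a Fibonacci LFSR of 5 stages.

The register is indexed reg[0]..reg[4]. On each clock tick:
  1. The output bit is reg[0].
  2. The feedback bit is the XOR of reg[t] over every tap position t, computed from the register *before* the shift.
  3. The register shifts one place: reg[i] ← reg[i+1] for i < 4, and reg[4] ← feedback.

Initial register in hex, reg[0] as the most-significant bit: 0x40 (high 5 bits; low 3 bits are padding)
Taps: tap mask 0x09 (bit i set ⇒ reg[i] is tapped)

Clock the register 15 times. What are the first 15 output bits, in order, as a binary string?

010000101011101

tick  register→output (feedback)
  0  01000→0 (0)
  1  10000→1 (1)
  2  00001→0 (0)
  3  00010→0 (1)
  4  00101→0 (0)
  5  01010→0 (1)
  6  10101→1 (1)
  7  01011→0 (1)
  8  10111→1 (0)
  9  01110→0 (1)
 10  11101→1 (1)
 11  11011→1 (0)
 12  10110→1 (0)
 13  01100→0 (0)
 14  11000→1 (1)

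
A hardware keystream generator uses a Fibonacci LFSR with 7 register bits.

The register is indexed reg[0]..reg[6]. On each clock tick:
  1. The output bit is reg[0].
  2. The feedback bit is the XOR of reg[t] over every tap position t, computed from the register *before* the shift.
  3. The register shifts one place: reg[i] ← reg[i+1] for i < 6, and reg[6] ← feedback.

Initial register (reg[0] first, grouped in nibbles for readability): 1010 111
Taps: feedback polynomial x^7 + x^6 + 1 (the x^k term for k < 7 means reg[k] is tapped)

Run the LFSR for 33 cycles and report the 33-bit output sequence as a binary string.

101011100110100010011110001010000

step | reg (before) | out | fb
   0 | 1010111 | 1 | 0
   1 | 0101110 | 0 | 0
   2 | 1011100 | 1 | 1
   3 | 0111001 | 0 | 1
   4 | 1110011 | 1 | 0
   5 | 1100110 | 1 | 1
   6 | 1001101 | 1 | 0
   7 | 0011010 | 0 | 0
   8 | 0110100 | 0 | 0
   9 | 1101000 | 1 | 1
  10 | 1010001 | 1 | 0
  11 | 0100010 | 0 | 0
  12 | 1000100 | 1 | 1
  13 | 0001001 | 0 | 1
  14 | 0010011 | 0 | 1
  15 | 0100111 | 0 | 1
  16 | 1001111 | 1 | 0
  17 | 0011110 | 0 | 0
  18 | 0111100 | 0 | 0
  19 | 1111000 | 1 | 1
  20 | 1110001 | 1 | 0
  21 | 1100010 | 1 | 1
  22 | 1000101 | 1 | 0
  23 | 0001010 | 0 | 0
  24 | 0010100 | 0 | 0
  25 | 0101000 | 0 | 0
  26 | 1010000 | 1 | 1
  27 | 0100001 | 0 | 1
  28 | 1000011 | 1 | 0
  29 | 0000110 | 0 | 0
  30 | 0001100 | 0 | 0
  31 | 0011000 | 0 | 0
  32 | 0110000 | 0 | 0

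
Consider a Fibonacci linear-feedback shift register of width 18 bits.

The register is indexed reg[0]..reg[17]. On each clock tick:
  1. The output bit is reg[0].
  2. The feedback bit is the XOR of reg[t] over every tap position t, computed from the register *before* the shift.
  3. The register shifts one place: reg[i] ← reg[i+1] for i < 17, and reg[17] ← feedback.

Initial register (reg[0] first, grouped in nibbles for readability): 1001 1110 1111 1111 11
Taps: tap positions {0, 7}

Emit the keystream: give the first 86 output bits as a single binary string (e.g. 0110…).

10011110111111111111100001000000111101100000111011111100010111000011010010010001100111

tick  register→output (feedback)
  0  100111101111111111→1 (1)
  1  001111011111111111→0 (1)
  2  011110111111111111→0 (1)
  3  111101111111111111→1 (0)
  4  111011111111111110→1 (0)
  5  110111111111111100→1 (0)
  6  101111111111111000→1 (0)
  7  011111111111110000→0 (1)
  8  111111111111100001→1 (0)
  9  111111111111000010→1 (0)
 10  111111111110000100→1 (0)
 11  111111111100001000→1 (0)
 12  111111111000010000→1 (0)
 13  111111110000100000→1 (0)
 14  111111100001000000→1 (1)
 15  111111000010000001→1 (1)
 16  111110000100000011→1 (1)
 17  111100001000000111→1 (1)
 18  111000010000001111→1 (0)
 19  110000100000011110→1 (1)
 20  100001000000111101→1 (1)
 21  000010000001111011→0 (0)
 22  000100000011110110→0 (0)
 23  001000000111101100→0 (0)
 24  010000001111011000→0 (0)
 25  100000011110110000→1 (0)
 26  000000111101100000→0 (1)
 27  000001111011000001→0 (1)
 28  000011110110000011→0 (1)
 29  000111101100000111→0 (0)
 30  001111011000001110→0 (1)
 31  011110110000011101→0 (1)
 32  111101100000111011→1 (1)
 33  111011000001110111→1 (1)
 34  110110000011101111→1 (1)
 35  101100000111011111→1 (1)
 36  011000001110111111→0 (0)
 37  110000011101111110→1 (0)
 38  100000111011111100→1 (0)
 39  000001110111111000→0 (1)
 40  000011101111110001→0 (0)
 41  000111011111100010→0 (1)
 42  001110111111000101→0 (1)
 43  011101111110001011→0 (1)
 44  111011111100010111→1 (0)
 45  110111111000101110→1 (0)
 46  101111110001011100→1 (0)
 47  011111100010111000→0 (0)
 48  111111000101110000→1 (1)
 49  111110001011100001→1 (1)
 50  111100010111000011→1 (0)
 51  111000101110000110→1 (1)
 52  110001011100001101→1 (0)
 53  100010111000011010→1 (0)
 54  000101110000110100→0 (1)
 55  001011100001101001→0 (0)
 56  010111000011010010→0 (0)
 57  101110000110100100→1 (1)
 58  011100001101001001→0 (0)
 59  111000011010010010→1 (0)
 60  110000110100100100→1 (0)
 61  100001101001001000→1 (1)
 62  000011010010010001→0 (1)
 63  000110100100100011→0 (0)
 64  001101001001000110→0 (0)
 65  011010010010001100→0 (1)
 66  110100100100011001→1 (1)
 67  101001001000110011→1 (1)
 68  010010010001100111→0 (1)
 69  100100100011001111→1 (1)
 70  001001000110011111→0 (0)
 71  010010001100111110→0 (0)
 72  100100011001111100→1 (0)
 73  001000110011111000→0 (1)
 74  010001100111110001→0 (0)
 75  100011001111100010→1 (1)
 76  000110011111000101→0 (1)
 77  001100111110001011→0 (1)
 78  011001111100010111→0 (1)
 79  110011111000101111→1 (0)
 80  100111110001011110→1 (0)
 81  001111100010111100→0 (0)
 82  011111000101111000→0 (0)
 83  111110001011110000→1 (1)
 84  111100010111100001→1 (0)
 85  111000101111000010→1 (1)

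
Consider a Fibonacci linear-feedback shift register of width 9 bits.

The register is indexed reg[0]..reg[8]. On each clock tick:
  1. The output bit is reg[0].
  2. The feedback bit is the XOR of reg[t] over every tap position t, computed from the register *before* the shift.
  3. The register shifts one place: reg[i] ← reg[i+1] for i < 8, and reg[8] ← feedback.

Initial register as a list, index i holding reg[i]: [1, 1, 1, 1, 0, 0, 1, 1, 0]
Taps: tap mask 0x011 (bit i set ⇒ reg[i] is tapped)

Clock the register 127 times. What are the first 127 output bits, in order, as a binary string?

1111001101100010101001000111000110110101011100010011000100010000000010000100011000010011100101010110000110111101001101110010001

tick  register→output (feedback)
  0  111100110→1 (1)
  1  111001101→1 (1)
  2  110011011→1 (0)
  3  100110110→1 (0)
  4  001101100→0 (0)
  5  011011000→0 (1)
  6  110110001→1 (0)
  7  101100010→1 (1)
  8  011000101→0 (0)
  9  110001010→1 (1)
 10  100010101→1 (0)
 11  000101010→0 (0)
 12  001010100→0 (1)
 13  010101001→0 (0)
 14  101010010→1 (0)
 15  010100100→0 (0)
 16  101001000→1 (1)
 17  010010001→0 (1)
 18  100100011→1 (1)
 19  001000111→0 (0)
 20  010001110→0 (0)
 21  100011100→1 (0)
 22  000111000→0 (1)
 23  001110001→0 (1)
 24  011100011→0 (0)
 25  111000110→1 (1)
 26  110001101→1 (1)
 27  100011011→1 (0)
 28  000110110→0 (1)
 29  001101101→0 (0)
 30  011011010→0 (1)
 31  110110101→1 (0)
 32  101101010→1 (1)
 33  011010101→0 (1)
 34  110101011→1 (1)
 35  101010111→1 (0)
 36  010101110→0 (0)
 37  101011100→1 (0)
 38  010111000→0 (1)
 39  101110001→1 (0)
 40  011100010→0 (0)
 41  111000100→1 (1)
 42  110001001→1 (1)
 43  100010011→1 (0)
 44  000100110→0 (0)
 45  001001100→0 (0)
 46  010011000→0 (1)
 47  100110001→1 (0)
 48  001100010→0 (0)
 49  011000100→0 (0)
 50  110001000→1 (1)
 51  100010001→1 (0)
 52  000100010→0 (0)
 53  001000100→0 (0)
 54  010001000→0 (0)
 55  100010000→1 (0)
 56  000100000→0 (0)
 57  001000000→0 (0)
 58  010000000→0 (0)
 59  100000000→1 (1)
 60  000000001→0 (0)
 61  000000010→0 (0)
 62  000000100→0 (0)
 63  000001000→0 (0)
 64  000010000→0 (1)
 65  000100001→0 (0)
 66  001000010→0 (0)
 67  010000100→0 (0)
 68  100001000→1 (1)
 69  000010001→0 (1)
 70  000100011→0 (0)
 71  001000110→0 (0)
 72  010001100→0 (0)
 73  100011000→1 (0)
 74  000110000→0 (1)
 75  001100001→0 (0)
 76  011000010→0 (0)
 77  110000100→1 (1)
 78  100001001→1 (1)
 79  000010011→0 (1)
 80  000100111→0 (0)
 81  001001110→0 (0)
 82  010011100→0 (1)
 83  100111001→1 (0)
 84  001110010→0 (1)
 85  011100101→0 (0)
 86  111001010→1 (1)
 87  110010101→1 (0)
 88  100101010→1 (1)
 89  001010101→0 (1)
 90  010101011→0 (0)
 91  101010110→1 (0)
 92  010101100→0 (0)
 93  101011000→1 (0)
 94  010110000→0 (1)
 95  101100001→1 (1)
 96  011000011→0 (0)
 97  110000110→1 (1)
 98  100001101→1 (1)
 99  000011011→0 (1)
100  000110111→0 (1)
101  001101111→0 (0)
102  011011110→0 (1)
103  110111101→1 (0)
104  101111010→1 (0)
105  011110100→0 (1)
106  111101001→1 (1)
107  111010011→1 (0)
108  110100110→1 (1)
109  101001101→1 (1)
110  010011011→0 (1)
111  100110111→1 (0)
112  001101110→0 (0)
113  011011100→0 (1)
114  110111001→1 (0)
115  101110010→1 (0)
116  011100100→0 (0)
117  111001000→1 (1)
118  110010001→1 (0)
119  100100010→1 (1)
120  001000101→0 (0)
121  010001010→0 (0)
122  100010100→1 (0)
123  000101000→0 (0)
124  001010000→0 (1)
125  010100001→0 (0)
126  101000010→1 (1)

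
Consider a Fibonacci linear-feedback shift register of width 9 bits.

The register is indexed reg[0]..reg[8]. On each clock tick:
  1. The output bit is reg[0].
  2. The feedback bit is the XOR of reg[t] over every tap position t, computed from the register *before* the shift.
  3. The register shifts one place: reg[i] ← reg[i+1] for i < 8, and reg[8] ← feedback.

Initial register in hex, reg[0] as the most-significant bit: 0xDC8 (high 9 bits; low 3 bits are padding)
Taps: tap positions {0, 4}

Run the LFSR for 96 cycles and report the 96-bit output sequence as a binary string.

110111001000101000010101101001111110110010010010110111111001001101010011001100000001100011001010

tick  register→output (feedback)
  0  110111001→1 (0)
  1  101110010→1 (0)
  2  011100100→0 (0)
  3  111001000→1 (1)
  4  110010001→1 (0)
  5  100100010→1 (1)
  6  001000101→0 (0)
  7  010001010→0 (0)
  8  100010100→1 (0)
  9  000101000→0 (0)
 10  001010000→0 (1)
 11  010100001→0 (0)
 12  101000010→1 (1)
 13  010000101→0 (0)
 14  100001010→1 (1)
 15  000010101→0 (1)
 16  000101011→0 (0)
 17  001010110→0 (1)
 18  010101101→0 (0)
 19  101011010→1 (0)
 20  010110100→0 (1)
 21  101101001→1 (1)
 22  011010011→0 (1)
 23  110100111→1 (1)
 24  101001111→1 (1)
 25  010011111→0 (1)
 26  100111111→1 (0)
 27  001111110→0 (1)
 28  011111101→0 (1)
 29  111111011→1 (0)
 30  111110110→1 (0)
 31  111101100→1 (1)
 32  111011001→1 (0)
 33  110110010→1 (0)
 34  101100100→1 (1)
 35  011001001→0 (0)
 36  110010010→1 (0)
 37  100100100→1 (1)
 38  001001001→0 (0)
 39  010010010→0 (1)
 40  100100101→1 (1)
 41  001001011→0 (0)
 42  010010110→0 (1)
 43  100101101→1 (1)
 44  001011011→0 (1)
 45  010110111→0 (1)
 46  101101111→1 (1)
 47  011011111→0 (1)
 48  110111111→1 (0)
 49  101111110→1 (0)
 50  011111100→0 (1)
 51  111111001→1 (0)
 52  111110010→1 (0)
 53  111100100→1 (1)
 54  111001001→1 (1)
 55  110010011→1 (0)
 56  100100110→1 (1)
 57  001001101→0 (0)
 58  010011010→0 (1)
 59  100110101→1 (0)
 60  001101010→0 (0)
 61  011010100→0 (1)
 62  110101001→1 (1)
 63  101010011→1 (0)
 64  010100110→0 (0)
 65  101001100→1 (1)
 66  010011001→0 (1)
 67  100110011→1 (0)
 68  001100110→0 (0)
 69  011001100→0 (0)
 70  110011000→1 (0)
 71  100110000→1 (0)
 72  001100000→0 (0)
 73  011000000→0 (0)
 74  110000000→1 (1)
 75  100000001→1 (1)
 76  000000011→0 (0)
 77  000000110→0 (0)
 78  000001100→0 (0)
 79  000011000→0 (1)
 80  000110001→0 (1)
 81  001100011→0 (0)
 82  011000110→0 (0)
 83  110001100→1 (1)
 84  100011001→1 (0)
 85  000110010→0 (1)
 86  001100101→0 (0)
 87  011001010→0 (0)
 88  110010100→1 (0)
 89  100101000→1 (1)
 90  001010001→0 (1)
 91  010100011→0 (0)
 92  101000110→1 (1)
 93  010001101→0 (0)
 94  100011010→1 (0)
 95  000110100→0 (1)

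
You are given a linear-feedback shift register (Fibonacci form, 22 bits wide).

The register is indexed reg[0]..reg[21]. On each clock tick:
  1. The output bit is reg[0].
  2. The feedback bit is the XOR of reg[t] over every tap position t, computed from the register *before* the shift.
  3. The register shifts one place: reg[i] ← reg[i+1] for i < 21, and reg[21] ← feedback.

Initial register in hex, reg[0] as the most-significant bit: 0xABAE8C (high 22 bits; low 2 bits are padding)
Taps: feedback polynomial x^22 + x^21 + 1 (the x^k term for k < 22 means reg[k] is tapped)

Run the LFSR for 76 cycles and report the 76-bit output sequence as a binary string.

1010101110101110100011001100101100101100001000100011011100100000111100001001

tick  register→output (feedback)
  0  1010101110101110100011→1 (0)
  1  0101011101011101000110→0 (0)
  2  1010111010111010001100→1 (1)
  3  0101110101110100011001→0 (1)
  4  1011101011101000110011→1 (0)
  5  0111010111010001100110→0 (0)
  6  1110101110100011001100→1 (1)
  7  1101011101000110011001→1 (0)
  8  1010111010001100110010→1 (1)
  9  0101110100011001100101→0 (1)
 10  1011101000110011001011→1 (0)
 11  0111010001100110010110→0 (0)
 12  1110100011001100101100→1 (1)
 13  1101000110011001011001→1 (0)
 14  1010001100110010110010→1 (1)
 15  0100011001100101100101→0 (1)
 16  1000110011001011001011→1 (0)
 17  0001100110010110010110→0 (0)
 18  0011001100101100101100→0 (0)
 19  0110011001011001011000→0 (0)
 20  1100110010110010110000→1 (1)
 21  1001100101100101100001→1 (0)
 22  0011001011001011000010→0 (0)
 23  0110010110010110000100→0 (0)
 24  1100101100101100001000→1 (1)
 25  1001011001011000010001→1 (0)
 26  0010110010110000100010→0 (0)
 27  0101100101100001000100→0 (0)
 28  1011001011000010001000→1 (1)
 29  0110010110000100010001→0 (1)
 30  1100101100001000100011→1 (0)
 31  1001011000010001000110→1 (1)
 32  0010110000100010001101→0 (1)
 33  0101100001000100011011→0 (1)
 34  1011000010001000110111→1 (0)
 35  0110000100010001101110→0 (0)
 36  1100001000100011011100→1 (1)
 37  1000010001000110111001→1 (0)
 38  0000100010001101110010→0 (0)
 39  0001000100011011100100→0 (0)
 40  0010001000110111001000→0 (0)
 41  0100010001101110010000→0 (0)
 42  1000100011011100100000→1 (1)
 43  0001000110111001000001→0 (1)
 44  0010001101110010000011→0 (1)
 45  0100011011100100000111→0 (1)
 46  1000110111001000001111→1 (0)
 47  0001101110010000011110→0 (0)
 48  0011011100100000111100→0 (0)
 49  0110111001000001111000→0 (0)
 50  1101110010000011110000→1 (1)
 51  1011100100000111100001→1 (0)
 52  0111001000001111000010→0 (0)
 53  1110010000011110000100→1 (1)
 54  1100100000111100001001→1 (0)
 55  1001000001111000010010→1 (1)
 56  0010000011110000100101→0 (1)
 57  0100000111100001001011→0 (1)
 58  1000001111000010010111→1 (0)
 59  0000011110000100101110→0 (0)
 60  0000111100001001011100→0 (0)
 61  0001111000010010111000→0 (0)
 62  0011110000100101110000→0 (0)
 63  0111100001001011100000→0 (0)
 64  1111000010010111000000→1 (1)
 65  1110000100101110000001→1 (0)
 66  1100001001011100000010→1 (1)
 67  1000010010111000000101→1 (0)
 68  0000100101110000001010→0 (0)
 69  0001001011100000010100→0 (0)
 70  0010010111000000101000→0 (0)
 71  0100101110000001010000→0 (0)
 72  1001011100000010100000→1 (1)
 73  0010111000000101000001→0 (1)
 74  0101110000001010000011→0 (1)
 75  1011100000010100000111→1 (0)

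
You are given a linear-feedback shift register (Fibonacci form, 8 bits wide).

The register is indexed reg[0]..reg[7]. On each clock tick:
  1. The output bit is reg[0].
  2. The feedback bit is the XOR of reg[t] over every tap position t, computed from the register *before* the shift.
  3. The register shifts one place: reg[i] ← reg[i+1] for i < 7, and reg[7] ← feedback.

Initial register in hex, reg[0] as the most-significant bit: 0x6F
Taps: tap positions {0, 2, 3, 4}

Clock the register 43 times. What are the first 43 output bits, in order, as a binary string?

step | reg (before) | out | fb
   0 | 01101111 | 0 | 0
   1 | 11011110 | 1 | 1
   2 | 10111101 | 1 | 0
   3 | 01111010 | 0 | 1
   4 | 11110101 | 1 | 1
   5 | 11101011 | 1 | 1
   6 | 11010111 | 1 | 0
   7 | 10101110 | 1 | 1
   8 | 01011101 | 0 | 0
   9 | 10111010 | 1 | 0
  10 | 01110100 | 0 | 0
  11 | 11101000 | 1 | 1
  12 | 11010001 | 1 | 0
  13 | 10100010 | 1 | 0
  14 | 01000100 | 0 | 0
  15 | 10001000 | 1 | 0
  16 | 00010000 | 0 | 1
  17 | 00100001 | 0 | 1
  18 | 01000011 | 0 | 0
  19 | 10000110 | 1 | 1
  20 | 00001101 | 0 | 1
  21 | 00011011 | 0 | 0
  22 | 00110110 | 0 | 0
  23 | 01101100 | 0 | 0
  24 | 11011000 | 1 | 1
  25 | 10110001 | 1 | 1
  26 | 01100011 | 0 | 1
  27 | 11000111 | 1 | 1
  28 | 10001111 | 1 | 0
  29 | 00011110 | 0 | 0
  30 | 00111100 | 0 | 1
  31 | 01111001 | 0 | 1
  32 | 11110011 | 1 | 1
  33 | 11100111 | 1 | 0
  34 | 11001110 | 1 | 0
  35 | 10011100 | 1 | 1
  36 | 00111001 | 0 | 1
  37 | 01110011 | 0 | 0
  38 | 11100110 | 1 | 0
  39 | 11001100 | 1 | 0
  40 | 10011000 | 1 | 1
  41 | 00110001 | 0 | 0
  42 | 01100010 | 0 | 1

0110111101011101000100001101100011110011100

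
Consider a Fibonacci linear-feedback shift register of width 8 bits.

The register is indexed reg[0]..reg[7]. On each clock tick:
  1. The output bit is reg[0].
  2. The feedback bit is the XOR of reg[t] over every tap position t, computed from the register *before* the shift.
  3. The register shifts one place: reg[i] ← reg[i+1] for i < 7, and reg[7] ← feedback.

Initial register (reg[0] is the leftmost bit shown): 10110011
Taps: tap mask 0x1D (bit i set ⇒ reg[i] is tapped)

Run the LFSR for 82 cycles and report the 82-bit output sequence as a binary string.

1011001111011111101001100110101000110000011101010101111100101000010011111111000010

tick  register→output (feedback)
  0  10110011→1 (1)
  1  01100111→0 (1)
  2  11001111→1 (0)
  3  10011110→1 (1)
  4  00111101→0 (1)
  5  01111011→0 (1)
  6  11110111→1 (1)
  7  11101111→1 (1)
  8  11011111→1 (1)
  9  10111111→1 (0)
 10  01111110→0 (1)
 11  11111101→1 (0)
 12  11111010→1 (0)
 13  11110100→1 (1)
 14  11101001→1 (1)
 15  11010011→1 (0)
 16  10100110→1 (0)
 17  01001100→0 (1)
 18  10011001→1 (1)
 19  00110011→0 (0)
 20  01100110→0 (1)
 21  11001101→1 (0)
 22  10011010→1 (1)
 23  00110101→0 (0)
 24  01101010→0 (0)
 25  11010100→1 (0)
 26  10101000→1 (1)
 27  01010001→0 (1)
 28  10100011→1 (0)
 29  01000110→0 (0)
 30  10001100→1 (0)
 31  00011000→0 (0)
 32  00110000→0 (0)
 33  01100000→0 (1)
 34  11000001→1 (1)
 35  10000011→1 (1)
 36  00000111→0 (0)
 37  00001110→0 (1)
 38  00011101→0 (0)
 39  00111010→0 (1)
 40  01110101→0 (0)
 41  11101010→1 (1)
 42  11010101→1 (0)
 43  10101010→1 (1)
 44  01010101→0 (1)
 45  10101011→1 (1)
 46  01010111→0 (1)
 47  10101111→1 (1)
 48  01011111→0 (0)
 49  10111110→1 (0)
 50  01111100→0 (1)
 51  11111001→1 (0)
 52  11110010→1 (1)
 53  11100101→1 (0)
 54  11001010→1 (0)
 55  10010100→1 (0)
 56  00101000→0 (0)
 57  01010000→0 (1)
 58  10100001→1 (0)
 59  01000010→0 (0)
 60  10000100→1 (1)
 61  00001001→0 (1)
 62  00010011→0 (1)
 63  00100111→0 (1)
 64  01001111→0 (1)
 65  10011111→1 (1)
 66  00111111→0 (1)
 67  01111111→0 (1)
 68  11111111→1 (0)
 69  11111110→1 (0)
 70  11111100→1 (0)
 71  11111000→1 (0)
 72  11110000→1 (1)
 73  11100001→1 (0)
 74  11000010→1 (1)
 75  10000101→1 (1)
 76  00001011→0 (1)
 77  00010111→0 (1)
 78  00101111→0 (0)
 79  01011110→0 (0)
 80  10111100→1 (0)
 81  01111000→0 (1)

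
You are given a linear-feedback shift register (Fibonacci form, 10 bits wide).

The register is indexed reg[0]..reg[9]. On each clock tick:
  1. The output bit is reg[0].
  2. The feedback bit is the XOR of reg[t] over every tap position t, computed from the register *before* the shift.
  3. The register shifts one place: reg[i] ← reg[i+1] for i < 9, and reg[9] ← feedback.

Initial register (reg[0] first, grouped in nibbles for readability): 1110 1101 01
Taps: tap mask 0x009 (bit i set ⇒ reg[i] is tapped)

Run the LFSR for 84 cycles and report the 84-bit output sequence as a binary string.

111011010110000110011011010100000111010011110100110101001001110000011111001110011011

tick  register→output (feedback)
  0  1110110101→1 (1)
  1  1101101011→1 (0)
  2  1011010110→1 (0)
  3  0110101100→0 (0)
  4  1101011000→1 (0)
  5  1010110000→1 (1)
  6  0101100001→0 (1)
  7  1011000011→1 (0)
  8  0110000110→0 (0)
  9  1100001100→1 (1)
 10  1000011001→1 (1)
 11  0000110011→0 (0)
 12  0001100110→0 (1)
 13  0011001101→0 (1)
 14  0110011011→0 (0)
 15  1100110110→1 (1)
 16  1001101101→1 (0)
 17  0011011010→0 (1)
 18  0110110101→0 (0)
 19  1101101010→1 (0)
 20  1011010100→1 (0)
 21  0110101000→0 (0)
 22  1101010000→1 (0)
 23  1010100000→1 (1)
 24  0101000001→0 (1)
 25  1010000011→1 (1)
 26  0100000111→0 (0)
 27  1000001110→1 (1)
 28  0000011101→0 (0)
 29  0000111010→0 (0)
 30  0001110100→0 (1)
 31  0011101001→0 (1)
 32  0111010011→0 (1)
 33  1110100111→1 (1)
 34  1101001111→1 (0)
 35  1010011110→1 (1)
 36  0100111101→0 (0)
 37  1001111010→1 (0)
 38  0011110100→0 (1)
 39  0111101001→0 (1)
 40  1111010011→1 (0)
 41  1110100110→1 (1)
 42  1101001101→1 (0)
 43  1010011010→1 (1)
 44  0100110101→0 (0)
 45  1001101010→1 (0)
 46  0011010100→0 (1)
 47  0110101001→0 (0)
 48  1101010010→1 (0)
 49  1010100100→1 (1)
 50  0101001001→0 (1)
 51  1010010011→1 (1)
 52  0100100111→0 (0)
 53  1001001110→1 (0)
 54  0010011100→0 (0)
 55  0100111000→0 (0)
 56  1001110000→1 (0)
 57  0011100000→0 (1)
 58  0111000001→0 (1)
 59  1110000011→1 (1)
 60  1100000111→1 (1)
 61  1000001111→1 (1)
 62  0000011111→0 (0)
 63  0000111110→0 (0)
 64  0001111100→0 (1)
 65  0011111001→0 (1)
 66  0111110011→0 (1)
 67  1111100111→1 (0)
 68  1111001110→1 (0)
 69  1110011100→1 (1)
 70  1100111001→1 (1)
 71  1001110011→1 (0)
 72  0011100110→0 (1)
 73  0111001101→0 (1)
 74  1110011011→1 (1)
 75  1100110111→1 (1)
 76  1001101111→1 (0)
 77  0011011110→0 (1)
 78  0110111101→0 (0)
 79  1101111010→1 (0)
 80  1011110100→1 (0)
 81  0111101000→0 (1)
 82  1111010001→1 (0)
 83  1110100010→1 (1)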